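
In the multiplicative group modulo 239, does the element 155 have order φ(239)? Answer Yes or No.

φ(239) = 239 − 1 = 238 = 2 · 7 · 17.
155 is a primitive root mod 239 iff 155^(φ(239)/q) ≢ 1 for every prime q | φ(239), i.e. q ∈ {2, 7, 17}.
155^119 ≡ 1 (mod 239)  [q = 2: ≡ 1 ✗]
155^34 ≡ 44 (mod 239)  [q = 7: ≢ 1 ✓]
155^14 ≡ 36 (mod 239)  [q = 17: ≢ 1 ✓]
155^119 ≡ 1 shows ord(155) | 119, strictly less than φ(239); not a primitive root.

No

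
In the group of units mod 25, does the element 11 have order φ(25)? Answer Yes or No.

No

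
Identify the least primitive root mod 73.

5

φ(73) = 73 − 1 = 72 = 2^3 · 3^2.
Test candidates g = 2, 3, … against the prime factors q ∈ {2, 3} of φ(73): g is a generator iff g^(72/q) ≢ 1 for every such q.
g = 2: 2^36 ≡ 1 — hits 1, so not a primitive root.
g = 3: 3^36 ≡ 1 — hits 1, so not a primitive root.
g = 4: 4^36 ≡ 1 — hits 1, so not a primitive root.
g = 5: 5^36 ≡ 72; 5^24 ≡ 8 — none is 1, so 5 is a primitive root.
So 5 is the smallest generator of (Z/73Z)^×.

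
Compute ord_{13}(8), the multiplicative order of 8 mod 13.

Since 8 ∈ (Z/13Z)^×, its order divides φ(13) = 13 − 1 = 12 = 2^2 · 3.
Divisors of 12: 1, 2, 3, 4, 6, 12.
Evaluate successive powers at the divisors of 12:
8^1 ≡ 8 (mod 13)
8^2 ≡ 12 (mod 13)
8^3 ≡ 5 (mod 13)
8^4 ≡ 1 (mod 13) ✓
Therefore the multiplicative order of 8 modulo 13 is 4.

4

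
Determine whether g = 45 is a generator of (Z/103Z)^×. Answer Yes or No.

φ(103) = 103 − 1 = 102 = 2 · 3 · 17.
An element g generates (Z/103Z)^× iff g^(102/q) ≢ 1 (mod 103) for each prime q ∈ {2, 3, 17}.
45^51 ≡ 102 (mod 103)  [q = 2: ≢ 1 ✓]
45^34 ≡ 56 (mod 103)  [q = 3: ≢ 1 ✓]
45^6 ≡ 76 (mod 103)  [q = 17: ≢ 1 ✓]
All checks pass, so 45 has order 102 and is a primitive root modulo 103.

Yes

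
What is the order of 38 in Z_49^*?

42

By Lagrange's theorem, ord_49(38) divides φ(49) = φ(7^2) = 7·(7−1) = 42 = 2 · 3 · 7.
Divisors of 42: 1, 2, 3, 6, 7, 14, 21, 42.
Evaluate successive powers at the divisors of 42:
38^1 ≡ 38 (mod 49)
38^2 ≡ 23 (mod 49)
38^3 ≡ 41 (mod 49)
38^6 ≡ 15 (mod 49)
38^7 ≡ 31 (mod 49)
38^14 ≡ 30 (mod 49)
38^21 ≡ 48 (mod 49)
38^42 ≡ 1 (mod 49) ✓
The smallest such exponent is 42, so the order of 38 is 42.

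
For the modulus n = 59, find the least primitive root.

φ(59) = 59 − 1 = 58 = 2 · 29.
g is a primitive root iff g^(58/q) ≢ 1 (mod 59) for each prime q ∈ {2, 29}.
g = 2: 2^29 ≡ 58; 2^2 ≡ 4 — none is 1, so 2 is a primitive root.
So 2 is the smallest generator of (Z/59Z)^×.

2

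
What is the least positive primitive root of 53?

φ(53) = 53 − 1 = 52 = 2^2 · 13.
g is a primitive root iff g^(52/q) ≢ 1 (mod 53) for each prime q ∈ {2, 13}.
g = 2: 2^26 ≡ 52; 2^4 ≡ 16 — none is 1, so 2 is a primitive root.
So 2 is the smallest generator of (Z/53Z)^×.

2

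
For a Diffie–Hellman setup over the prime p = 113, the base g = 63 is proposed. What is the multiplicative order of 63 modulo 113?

Since 63 ∈ (Z/113Z)^×, its order divides φ(113) = 113 − 1 = 112 = 2^4 · 7.
Divisors of 112: 1, 2, 4, 7, 8, 14, 16, 28, 56, 112.
Evaluate successive powers at the divisors of 112:
63^1 ≡ 63 (mod 113)
63^2 ≡ 14 (mod 113)
63^4 ≡ 83 (mod 113)
63^7 ≡ 95 (mod 113)
63^8 ≡ 109 (mod 113)
63^14 ≡ 98 (mod 113)
63^16 ≡ 16 (mod 113)
63^28 ≡ 112 (mod 113)
63^56 ≡ 1 (mod 113) ✓
The smallest such exponent is 56, so the order of 63 is 56.

56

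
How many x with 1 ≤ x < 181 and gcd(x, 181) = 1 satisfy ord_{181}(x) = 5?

φ(181) = 181 − 1 = 180 = 2^2 · 3^2 · 5.
In a cyclic group of order 180, there are φ(d) elements of order d for each divisor d of 180, and zero for non-divisors.
5 | 180, and φ(5) = 5 − 1 = 4.

4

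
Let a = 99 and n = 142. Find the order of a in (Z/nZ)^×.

ord(99) | φ(142) = φ(2)·φ(71) = 1·70 = 70 = 2 · 5 · 7.
Divisors of 70: 1, 2, 5, 7, 10, 14, 35, 70.
Test each divisor d:
99^1 ≡ 99 (mod 142)
99^2 ≡ 3 (mod 142)
99^5 ≡ 39 (mod 142)
99^7 ≡ 117 (mod 142)
99^10 ≡ 101 (mod 142)
99^14 ≡ 57 (mod 142)
99^35 ≡ 141 (mod 142)
99^70 ≡ 1 (mod 142) ✓
The smallest such exponent is 70, so the order of 99 is 70.

70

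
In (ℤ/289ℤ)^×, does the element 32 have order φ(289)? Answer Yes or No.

No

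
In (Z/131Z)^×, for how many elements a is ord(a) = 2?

1

φ(131) = 131 − 1 = 130 = 2 · 5 · 13.
In a cyclic group of order 130, there are φ(d) elements of order d for each divisor d of 130, and zero for non-divisors.
2 | 130, and φ(2) = 2 − 1 = 1.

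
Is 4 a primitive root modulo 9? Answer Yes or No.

φ(9) = φ(3^2) = 3·(3−1) = 6 = 2 · 3.
An element g generates (Z/9Z)^× iff g^(6/q) ≢ 1 (mod 9) for each prime q ∈ {2, 3}.
4^3 ≡ 1 (mod 9)  [q = 2: ≡ 1 ✗]
4^2 ≡ 7 (mod 9)  [q = 3: ≢ 1 ✓]
4^3 ≡ 1 shows ord(4) | 3, strictly less than φ(9); not a primitive root.

No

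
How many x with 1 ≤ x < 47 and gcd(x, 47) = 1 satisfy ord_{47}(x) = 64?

φ(47) = 47 − 1 = 46 = 2 · 23.
(Z/47Z)^× is cyclic (|G| = 46); a cyclic group of order m has exactly φ(d) elements of each order d | m, and none otherwise.
Since 64 ∤ 46, the count is 0.

0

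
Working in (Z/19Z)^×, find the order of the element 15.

By Lagrange's theorem, ord_19(15) divides φ(19) = 19 − 1 = 18 = 2 · 3^2.
Divisors of 18: 1, 2, 3, 6, 9, 18.
Check 15^d mod 19 for each divisor in increasing order:
15^1 ≡ 15
15^2 ≡ 16
15^3 ≡ 12
15^6 ≡ 11
15^9 ≡ 18
15^18 ≡ 1
Hence ord(15) = 18.

18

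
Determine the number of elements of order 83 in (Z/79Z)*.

φ(79) = 79 − 1 = 78 = 2 · 3 · 13.
Since (Z/79Z)^× is cyclic of order 78, the number of elements of order d is φ(d) when d | 78 and 0 otherwise.
Here 78 is not a multiple of 83, so there are no elements of order 83.

0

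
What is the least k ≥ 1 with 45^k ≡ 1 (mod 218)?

3

ord(45) | φ(218) = φ(2)·φ(109) = 1·108 = 108 = 2^2 · 3^3.
Divisors of 108: 1, 2, 3, 4, 6, 9, 12, 18, 27, 36, 54, 108.
Test each divisor d:
45^1 ≡ 45 (mod 218)
45^2 ≡ 63 (mod 218)
45^3 ≡ 1 (mod 218) ✓
So ord_218(45) = 3.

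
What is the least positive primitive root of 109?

6

φ(109) = 109 − 1 = 108 = 2^2 · 3^3.
Test candidates g = 2, 3, … against the prime factors q ∈ {2, 3} of φ(109): g is a generator iff g^(108/q) ≢ 1 for every such q.
g = 2: 2^54 ≡ 108; 2^36 ≡ 1 — hits 1, so not a primitive root.
g = 3: 3^54 ≡ 1 — hits 1, so not a primitive root.
g = 4: 4^54 ≡ 1 — hits 1, so not a primitive root.
g = 5: 5^54 ≡ 1 — hits 1, so not a primitive root.
g = 6: 6^54 ≡ 108; 6^36 ≡ 63 — none is 1, so 6 is a primitive root.
Hence the least primitive root of 109 is 6.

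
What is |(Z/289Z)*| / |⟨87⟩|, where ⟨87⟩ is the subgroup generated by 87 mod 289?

ord(87) | φ(289) = φ(17^2) = 17·(17−1) = 272 = 2^4 · 17.
Divisors of 272: 1, 2, 4, 8, 16, 17, 34, 68, 136, 272.
Test each divisor d:
87^1 ≡ 87 (mod 289)
87^2 ≡ 55 (mod 289)
87^4 ≡ 135 (mod 289)
87^8 ≡ 18 (mod 289)
87^16 ≡ 35 (mod 289)
87^17 ≡ 155 (mod 289)
87^34 ≡ 38 (mod 289)
87^68 ≡ 288 (mod 289)
87^136 ≡ 1 (mod 289) ✓
Thus |⟨87⟩| = ord(87) = 136.
Index = |(Z/289Z)^×| / |⟨87⟩| = 272 / 136 = 2.

2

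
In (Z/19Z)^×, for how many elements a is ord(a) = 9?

6

φ(19) = 19 − 1 = 18 = 2 · 3^2.
In a cyclic group of order 18, there are φ(d) elements of order d for each divisor d of 18, and zero for non-divisors.
9 = 3^2 divides 18, and φ(9) = 6.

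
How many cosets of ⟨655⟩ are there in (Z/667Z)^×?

14

ord(655) | φ(667) = φ(23·29) = (23−1)·(29−1) = 22·28 = 616 = 2^3 · 7 · 11.
Divisors of 616: 1, 2, 4, 7, 8, 11, 14, 22, 28, 44, 56, 77, 88, 154, 308, 616.
Test each divisor d:
655^1 ≡ 655 (mod 667)
655^2 ≡ 144 (mod 667)
655^4 ≡ 59 (mod 667)
655^7 ≡ 99 (mod 667)
655^8 ≡ 146 (mod 667)
655^11 ≡ 505 (mod 667)
655^14 ≡ 463 (mod 667)
655^22 ≡ 231 (mod 667)
655^28 ≡ 262 (mod 667)
655^44 ≡ 1 (mod 667) ✓
The order of 655 is 44, so the subgroup it generates has 44 elements.
The index is φ(667) / ord(655) = 616 / 44 = 14.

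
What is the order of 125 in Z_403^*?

4

Since 125 ∈ (Z/403Z)^×, its order divides φ(403) = φ(13·31) = (13−1)·(31−1) = 12·30 = 360 = 2^3 · 3^2 · 5.
Divisors of 360: 1, 2, 3, 4, 5, 6, 8, 9, 10, 12, 15, 18, 20, 24, 30, 36, 40, 45, 60, 72, 90, 120, 180, 360.
Evaluate successive powers at the divisors of 360:
125^1 ≡ 125 (mod 403)
125^2 ≡ 311 (mod 403)
125^3 ≡ 187 (mod 403)
125^4 ≡ 1 (mod 403) ✓
Hence ord(125) = 4.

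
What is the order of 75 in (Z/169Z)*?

By Lagrange's theorem, ord_169(75) divides φ(169) = φ(13^2) = 13·(13−1) = 156 = 2^2 · 3 · 13.
Divisors of 156: 1, 2, 3, 4, 6, 12, 13, 26, 39, 52, 78, 156.
Evaluate successive powers at the divisors of 156:
75^1 ≡ 75
75^2 ≡ 48
75^3 ≡ 51
75^4 ≡ 107
75^6 ≡ 66
75^12 ≡ 131
75^13 ≡ 23
75^26 ≡ 22
75^39 ≡ 168
75^52 ≡ 146
75^78 ≡ 1
Hence ord(75) = 78.

78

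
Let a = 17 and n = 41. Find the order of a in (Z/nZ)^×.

The order of 17 must divide φ(41) = 41 − 1 = 40 = 2^3 · 5.
Divisors of 40: 1, 2, 4, 5, 8, 10, 20, 40.
Evaluate successive powers at the divisors of 40:
17^1 ≡ 17 (mod 41)
17^2 ≡ 2 (mod 41)
17^4 ≡ 4 (mod 41)
17^5 ≡ 27 (mod 41)
17^8 ≡ 16 (mod 41)
17^10 ≡ 32 (mod 41)
17^20 ≡ 40 (mod 41)
17^40 ≡ 1 (mod 41) ✓
So ord_41(17) = 40.

40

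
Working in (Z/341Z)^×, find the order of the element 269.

Since 269 ∈ (Z/341Z)^×, its order divides φ(341) = φ(11·31) = (11−1)·(31−1) = 10·30 = 300 = 2^2 · 3 · 5^2.
Divisors of 300: 1, 2, 3, 4, 5, 6, 10, 12, 15, 20, 25, 30, 50, 60, 75, 100, 150, 300.
Evaluate successive powers at the divisors of 300:
269^1 ≡ 269 (mod 341)
269^2 ≡ 69 (mod 341)
269^3 ≡ 147 (mod 341)
269^4 ≡ 328 (mod 341)
269^5 ≡ 254 (mod 341)
269^6 ≡ 126 (mod 341)
269^10 ≡ 67 (mod 341)
269^12 ≡ 190 (mod 341)
269^15 ≡ 309 (mod 341)
269^20 ≡ 56 (mod 341)
269^25 ≡ 243 (mod 341)
269^30 ≡ 1 (mod 341) ✓
Hence ord(269) = 30.

30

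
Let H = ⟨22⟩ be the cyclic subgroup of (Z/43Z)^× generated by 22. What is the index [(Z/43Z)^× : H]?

Since 22 ∈ (Z/43Z)^×, its order divides φ(43) = 43 − 1 = 42 = 2 · 3 · 7.
Divisors of 42: 1, 2, 3, 6, 7, 14, 21, 42.
Check 22^d mod 43 for each divisor in increasing order:
22^1 ≡ 22
22^2 ≡ 11
22^3 ≡ 27
22^6 ≡ 41
22^7 ≡ 42
22^14 ≡ 1
Thus |⟨22⟩| = ord(22) = 14.
Index = |(Z/43Z)^×| / |⟨22⟩| = 42 / 14 = 3.

3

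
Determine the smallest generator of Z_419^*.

2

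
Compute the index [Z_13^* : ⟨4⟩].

2

The order of 4 must divide φ(13) = 13 − 1 = 12 = 2^2 · 3.
Divisors of 12: 1, 2, 3, 4, 6, 12.
Compute 4^d (mod 13) for the divisors d until we hit 1:
4^1 ≡ 4 (mod 13)
4^2 ≡ 3 (mod 13)
4^3 ≡ 12 (mod 13)
4^4 ≡ 9 (mod 13)
4^6 ≡ 1 (mod 13) ✓
Thus |⟨4⟩| = ord(4) = 6.
[(Z/13Z)^× : ⟨4⟩] = 12/6 = 2.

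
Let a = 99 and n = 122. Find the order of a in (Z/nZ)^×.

ord(99) | φ(122) = φ(2)·φ(61) = 1·60 = 60 = 2^2 · 3 · 5.
Divisors of 60: 1, 2, 3, 4, 5, 6, 10, 12, 15, 20, 30, 60.
Compute 99^d (mod 122) for the divisors d until we hit 1:
99^1 ≡ 99
99^2 ≡ 41
99^3 ≡ 33
99^4 ≡ 95
99^5 ≡ 11
99^6 ≡ 113
99^10 ≡ 121
99^12 ≡ 81
99^15 ≡ 111
99^20 ≡ 1
The smallest such exponent is 20, so the order of 99 is 20.

20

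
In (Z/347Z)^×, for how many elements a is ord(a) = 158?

φ(347) = 347 − 1 = 346 = 2 · 173.
(Z/347Z)^× is cyclic (|G| = 346); a cyclic group of order m has exactly φ(d) elements of each order d | m, and none otherwise.
Since 158 ∤ 346, the count is 0.

0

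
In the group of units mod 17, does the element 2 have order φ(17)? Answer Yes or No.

φ(17) = 17 − 1 = 16 = 2^4.
It suffices to check that the order of 2 is not a proper divisor of 16: compute 2^(16/q) for q ∈ {2}.
2^8 ≡ 1 (mod 17)  [q = 2: ≡ 1 ✗]
2^8 ≡ 1 shows ord(2) | 8, strictly less than φ(17); not a primitive root.

No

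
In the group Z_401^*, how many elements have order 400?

160

φ(401) = 401 − 1 = 400 = 2^4 · 5^2.
In a cyclic group of order 400, there are φ(d) elements of order d for each divisor d of 400, and zero for non-divisors.
400 = 2^4 · 5^2 divides 400, and φ(400) = 160.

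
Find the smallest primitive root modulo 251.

6

φ(251) = 251 − 1 = 250 = 2 · 5^3.
Test candidates g = 2, 3, … against the prime factors q ∈ {2, 5} of φ(251): g is a generator iff g^(250/q) ≢ 1 for every such q.
g = 2: 2^125 ≡ 250; 2^50 ≡ 1 — hits 1, so not a primitive root.
g = 3: 3^125 ≡ 1 — hits 1, so not a primitive root.
g = 4: 4^125 ≡ 1 — hits 1, so not a primitive root.
g = 5: 5^125 ≡ 1 — hits 1, so not a primitive root.
g = 6: 6^125 ≡ 250; 6^50 ≡ 219 — none is 1, so 6 is a primitive root.
Hence the least primitive root of 251 is 6.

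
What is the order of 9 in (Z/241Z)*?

60

The order of 9 must divide φ(241) = 241 − 1 = 240 = 2^4 · 3 · 5.
Divisors of 240: 1, 2, 3, 4, 5, 6, 8, 10, 12, 15, 16, 20, 24, 30, 40, 48, 60, 80, 120, 240.
Compute 9^d (mod 241) for the divisors d until we hit 1:
9^1 ≡ 9 (mod 241)
9^2 ≡ 81 (mod 241)
9^3 ≡ 6 (mod 241)
9^4 ≡ 54 (mod 241)
9^5 ≡ 4 (mod 241)
9^6 ≡ 36 (mod 241)
9^8 ≡ 24 (mod 241)
9^10 ≡ 16 (mod 241)
9^12 ≡ 91 (mod 241)
9^15 ≡ 64 (mod 241)
9^16 ≡ 94 (mod 241)
9^20 ≡ 15 (mod 241)
9^24 ≡ 87 (mod 241)
9^30 ≡ 240 (mod 241)
9^40 ≡ 225 (mod 241)
9^48 ≡ 98 (mod 241)
9^60 ≡ 1 (mod 241) ✓
So ord_241(9) = 60.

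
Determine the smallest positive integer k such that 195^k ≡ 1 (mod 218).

ord(195) | φ(218) = φ(2)·φ(109) = 1·108 = 108 = 2^2 · 3^3.
Divisors of 108: 1, 2, 3, 4, 6, 9, 12, 18, 27, 36, 54, 108.
Evaluate successive powers at the divisors of 108:
195^1 ≡ 195 (mod 218)
195^2 ≡ 93 (mod 218)
195^3 ≡ 41 (mod 218)
195^4 ≡ 147 (mod 218)
195^6 ≡ 155 (mod 218)
195^9 ≡ 33 (mod 218)
195^12 ≡ 45 (mod 218)
195^18 ≡ 217 (mod 218)
195^27 ≡ 185 (mod 218)
195^36 ≡ 1 (mod 218) ✓
The smallest such exponent is 36, so the order of 195 is 36.

36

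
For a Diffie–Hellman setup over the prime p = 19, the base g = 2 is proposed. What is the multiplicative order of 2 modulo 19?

18

By Lagrange's theorem, ord_19(2) divides φ(19) = 19 − 1 = 18 = 2 · 3^2.
Divisors of 18: 1, 2, 3, 6, 9, 18.
Evaluate successive powers at the divisors of 18:
2^1 ≡ 2
2^2 ≡ 4
2^3 ≡ 8
2^6 ≡ 7
2^9 ≡ 18
2^18 ≡ 1
So ord_19(2) = 18.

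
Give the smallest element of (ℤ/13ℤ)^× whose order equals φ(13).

2

φ(13) = 13 − 1 = 12 = 2^2 · 3.
Test candidates g = 2, 3, … against the prime factors q ∈ {2, 3} of φ(13): g is a generator iff g^(12/q) ≢ 1 for every such q.
g = 2: 2^6 ≡ 12; 2^4 ≡ 3 — none is 1, so 2 is a primitive root.
The smallest primitive root modulo 13 is 2.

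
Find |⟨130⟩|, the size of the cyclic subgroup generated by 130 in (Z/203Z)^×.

84

The order of 130 must divide φ(203) = φ(7·29) = (7−1)·(29−1) = 6·28 = 168 = 2^3 · 3 · 7.
Divisors of 168: 1, 2, 3, 4, 6, 7, 8, 12, 14, 21, 24, 28, 42, 56, 84, 168.
Evaluate successive powers at the divisors of 168:
130^1 ≡ 130 (mod 203)
130^2 ≡ 51 (mod 203)
130^3 ≡ 134 (mod 203)
130^4 ≡ 165 (mod 203)
130^6 ≡ 92 (mod 203)
130^7 ≡ 186 (mod 203)
130^8 ≡ 23 (mod 203)
130^12 ≡ 141 (mod 203)
130^14 ≡ 86 (mod 203)
130^21 ≡ 162 (mod 203)
130^24 ≡ 190 (mod 203)
130^28 ≡ 88 (mod 203)
130^42 ≡ 57 (mod 203)
130^56 ≡ 30 (mod 203)
130^84 ≡ 1 (mod 203) ✓
The smallest such exponent is 84, so the order of 130 is 84.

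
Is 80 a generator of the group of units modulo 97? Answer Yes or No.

φ(97) = 97 − 1 = 96 = 2^5 · 3.
Test 80^(96/q) mod 97 for each prime factor q of 96:
80^48 ≡ 96 (mod 97)  [q = 2: ≢ 1 ✓]
80^32 ≡ 61 (mod 97)  [q = 3: ≢ 1 ✓]
Every test exponent gives a nontrivial residue, hence 80 generates the full group.

Yes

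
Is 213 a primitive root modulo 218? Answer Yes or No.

No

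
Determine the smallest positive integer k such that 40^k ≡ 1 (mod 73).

Since 40 ∈ (Z/73Z)^×, its order divides φ(73) = 73 − 1 = 72 = 2^3 · 3^2.
Divisors of 72: 1, 2, 3, 4, 6, 8, 9, 12, 18, 24, 36, 72.
Test each divisor d:
40^1 ≡ 40 (mod 73)
40^2 ≡ 67 (mod 73)
40^3 ≡ 52 (mod 73)
40^4 ≡ 36 (mod 73)
40^6 ≡ 3 (mod 73)
40^8 ≡ 55 (mod 73)
40^9 ≡ 10 (mod 73)
40^12 ≡ 9 (mod 73)
40^18 ≡ 27 (mod 73)
40^24 ≡ 8 (mod 73)
40^36 ≡ 72 (mod 73)
40^72 ≡ 1 (mod 73) ✓
The smallest such exponent is 72, so the order of 40 is 72.

72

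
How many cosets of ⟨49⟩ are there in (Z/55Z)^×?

Since 49 ∈ (Z/55Z)^×, its order divides φ(55) = φ(5·11) = (5−1)·(11−1) = 4·10 = 40 = 2^3 · 5.
Divisors of 40: 1, 2, 4, 5, 8, 10, 20, 40.
Evaluate successive powers at the divisors of 40:
49^1 ≡ 49 (mod 55)
49^2 ≡ 36 (mod 55)
49^4 ≡ 31 (mod 55)
49^5 ≡ 34 (mod 55)
49^8 ≡ 26 (mod 55)
49^10 ≡ 1 (mod 55) ✓
The order of 49 is 10, so the subgroup it generates has 10 elements.
The index is φ(55) / ord(49) = 40 / 10 = 4.

4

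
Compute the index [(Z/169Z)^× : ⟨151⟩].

Since 151 ∈ (Z/169Z)^×, its order divides φ(169) = φ(13^2) = 13·(13−1) = 156 = 2^2 · 3 · 13.
Divisors of 156: 1, 2, 3, 4, 6, 12, 13, 26, 39, 52, 78, 156.
Evaluate successive powers at the divisors of 156:
151^1 ≡ 151 (mod 169)
151^2 ≡ 155 (mod 169)
151^3 ≡ 83 (mod 169)
151^4 ≡ 27 (mod 169)
151^6 ≡ 129 (mod 169)
151^12 ≡ 79 (mod 169)
151^13 ≡ 99 (mod 169)
151^26 ≡ 168 (mod 169)
151^39 ≡ 70 (mod 169)
151^52 ≡ 1 (mod 169) ✓
So ord_169(151) = 52, hence |⟨151⟩| = 52.
[(Z/169Z)^× : ⟨151⟩] = 156/52 = 3.

3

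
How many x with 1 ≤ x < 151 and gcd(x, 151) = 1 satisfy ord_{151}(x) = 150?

φ(151) = 151 − 1 = 150 = 2 · 3 · 5^2.
Since (Z/151Z)^× is cyclic of order 150, the number of elements of order d is φ(d) when d | 150 and 0 otherwise.
150 = 2 · 3 · 5^2 divides 150, and φ(150) = 40.

40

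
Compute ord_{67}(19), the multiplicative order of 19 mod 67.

ord(19) | φ(67) = 67 − 1 = 66 = 2 · 3 · 11.
Divisors of 66: 1, 2, 3, 6, 11, 22, 33, 66.
Evaluate successive powers at the divisors of 66:
19^1 ≡ 19 (mod 67)
19^2 ≡ 26 (mod 67)
19^3 ≡ 25 (mod 67)
19^6 ≡ 22 (mod 67)
19^11 ≡ 29 (mod 67)
19^22 ≡ 37 (mod 67)
19^33 ≡ 1 (mod 67) ✓
Therefore the multiplicative order of 19 modulo 67 is 33.

33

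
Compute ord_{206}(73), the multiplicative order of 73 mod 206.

Since 73 ∈ (Z/206Z)^×, its order divides φ(206) = φ(2)·φ(103) = 1·102 = 102 = 2 · 3 · 17.
Divisors of 102: 1, 2, 3, 6, 17, 34, 51, 102.
Evaluate successive powers at the divisors of 102:
73^1 ≡ 73 (mod 206)
73^2 ≡ 179 (mod 206)
73^3 ≡ 89 (mod 206)
73^6 ≡ 93 (mod 206)
73^17 ≡ 205 (mod 206)
73^34 ≡ 1 (mod 206) ✓
Therefore the multiplicative order of 73 modulo 206 is 34.

34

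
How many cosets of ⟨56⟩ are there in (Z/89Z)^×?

By Lagrange's theorem, ord_89(56) divides φ(89) = 89 − 1 = 88 = 2^3 · 11.
Divisors of 88: 1, 2, 4, 8, 11, 22, 44, 88.
Check 56^d mod 89 for each divisor in increasing order:
56^1 ≡ 56
56^2 ≡ 21
56^4 ≡ 85
56^8 ≡ 16
56^11 ≡ 37
56^22 ≡ 34
56^44 ≡ 88
56^88 ≡ 1
So ord_89(56) = 88, hence |⟨56⟩| = 88.
[(Z/89Z)^× : ⟨56⟩] = 88/88 = 1.

1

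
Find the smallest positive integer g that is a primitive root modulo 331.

φ(331) = 331 − 1 = 330 = 2 · 3 · 5 · 11.
Test candidates g = 2, 3, … against the prime factors q ∈ {2, 3, 5, 11} of φ(331): g is a generator iff g^(330/q) ≢ 1 for every such q.
g = 2: 2^165 ≡ 330; 2^110 ≡ 299; 2^66 ≡ 64; 2^30 ≡ 1 — hits 1, so not a primitive root.
g = 3: 3^165 ≡ 330; 3^110 ≡ 299; 3^66 ≡ 64; 3^30 ≡ 270 — none is 1, so 3 is a primitive root.
The smallest primitive root modulo 331 is 3.

3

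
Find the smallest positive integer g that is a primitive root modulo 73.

φ(73) = 73 − 1 = 72 = 2^3 · 3^2.
Test candidates g = 2, 3, … against the prime factors q ∈ {2, 3} of φ(73): g is a generator iff g^(72/q) ≢ 1 for every such q.
g = 2: 2^36 ≡ 1 — hits 1, so not a primitive root.
g = 3: 3^36 ≡ 1 — hits 1, so not a primitive root.
g = 4: 4^36 ≡ 1 — hits 1, so not a primitive root.
g = 5: 5^36 ≡ 72; 5^24 ≡ 8 — none is 1, so 5 is a primitive root.
So 5 is the smallest generator of (Z/73Z)^×.

5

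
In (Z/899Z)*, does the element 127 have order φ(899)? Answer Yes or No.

899 = 29 · 31 is a product of two distinct odd primes, so (Z/899Z)^× ≅ (Z/29Z)^× × (Z/31Z)^× is not cyclic.
No primitive root modulo 899 exists; in particular 127 is not one.

No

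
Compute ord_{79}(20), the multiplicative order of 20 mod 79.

Since 20 ∈ (Z/79Z)^×, its order divides φ(79) = 79 − 1 = 78 = 2 · 3 · 13.
Divisors of 78: 1, 2, 3, 6, 13, 26, 39, 78.
Test each divisor d:
20^1 ≡ 20 (mod 79)
20^2 ≡ 5 (mod 79)
20^3 ≡ 21 (mod 79)
20^6 ≡ 46 (mod 79)
20^13 ≡ 55 (mod 79)
20^26 ≡ 23 (mod 79)
20^39 ≡ 1 (mod 79) ✓
Hence ord(20) = 39.

39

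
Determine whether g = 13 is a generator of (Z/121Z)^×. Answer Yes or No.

Yes

φ(121) = φ(11^2) = 11·(11−1) = 110 = 2 · 5 · 11.
An element g generates (Z/121Z)^× iff g^(110/q) ≢ 1 (mod 121) for each prime q ∈ {2, 5, 11}.
13^55 ≡ 120 (mod 121)  [q = 2: ≢ 1 ✓]
13^22 ≡ 81 (mod 121)  [q = 5: ≢ 1 ✓]
13^10 ≡ 111 (mod 121)  [q = 11: ≢ 1 ✓]
All checks pass, so 13 has order 110 and is a primitive root modulo 121.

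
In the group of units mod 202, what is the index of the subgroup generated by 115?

10

ord(115) | φ(202) = φ(2)·φ(101) = 1·100 = 100 = 2^2 · 5^2.
Divisors of 100: 1, 2, 4, 5, 10, 20, 25, 50, 100.
Test each divisor d:
115^1 ≡ 115
115^2 ≡ 95
115^4 ≡ 137
115^5 ≡ 201
115^10 ≡ 1
So ord_202(115) = 10, hence |⟨115⟩| = 10.
Index = |(Z/202Z)^×| / |⟨115⟩| = 100 / 10 = 10.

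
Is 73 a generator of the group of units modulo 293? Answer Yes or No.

φ(293) = 293 − 1 = 292 = 2^2 · 73.
73 is a primitive root mod 293 iff 73^(φ(293)/q) ≢ 1 for every prime q | φ(293), i.e. q ∈ {2, 73}.
73^146 ≡ 1 (mod 293)  [q = 2: ≡ 1 ✗]
73^4 ≡ 95 (mod 293)  [q = 73: ≢ 1 ✓]
Since 73^146 ≡ 1, the order of 73 divides 146 < 292, so 73 is not a primitive root.

No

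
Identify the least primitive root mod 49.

3

φ(49) = φ(7^2) = 7·(7−1) = 42 = 2 · 3 · 7.
Test candidates g = 2, 3, … against the prime factors q ∈ {2, 3, 7} of φ(49): g is a generator iff g^(42/q) ≢ 1 for every such q.
g = 2: 2^21 ≡ 1 — hits 1, so not a primitive root.
g = 3: 3^21 ≡ 48; 3^14 ≡ 30; 3^6 ≡ 43 — none is 1, so 3 is a primitive root.
Hence the least primitive root of 49 is 3.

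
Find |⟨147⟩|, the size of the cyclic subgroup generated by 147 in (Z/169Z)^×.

6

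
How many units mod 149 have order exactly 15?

φ(149) = 149 − 1 = 148 = 2^2 · 37.
Since (Z/149Z)^× is cyclic of order 148, the number of elements of order d is φ(d) when d | 148 and 0 otherwise.
Here 148 is not a multiple of 15, so there are no elements of order 15.

0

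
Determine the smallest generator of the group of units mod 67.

φ(67) = 67 − 1 = 66 = 2 · 3 · 11.
g is a primitive root iff g^(66/q) ≢ 1 (mod 67) for each prime q ∈ {2, 3, 11}.
g = 2: 2^33 ≡ 66; 2^22 ≡ 37; 2^6 ≡ 64 — none is 1, so 2 is a primitive root.
The smallest primitive root modulo 67 is 2.

2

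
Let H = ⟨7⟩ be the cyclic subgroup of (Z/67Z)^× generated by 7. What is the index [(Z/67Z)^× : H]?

By Lagrange's theorem, ord_67(7) divides φ(67) = 67 − 1 = 66 = 2 · 3 · 11.
Divisors of 66: 1, 2, 3, 6, 11, 22, 33, 66.
Test each divisor d:
7^1 ≡ 7 (mod 67)
7^2 ≡ 49 (mod 67)
7^3 ≡ 8 (mod 67)
7^6 ≡ 64 (mod 67)
7^11 ≡ 30 (mod 67)
7^22 ≡ 29 (mod 67)
7^33 ≡ 66 (mod 67)
7^66 ≡ 1 (mod 67) ✓
So ord_67(7) = 66, hence |⟨7⟩| = 66.
The index is φ(67) / ord(7) = 66 / 66 = 1.

1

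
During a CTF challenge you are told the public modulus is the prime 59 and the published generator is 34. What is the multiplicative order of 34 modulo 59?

ord(34) | φ(59) = 59 − 1 = 58 = 2 · 29.
Divisors of 58: 1, 2, 29, 58.
Test each divisor d:
34^1 ≡ 34 (mod 59)
34^2 ≡ 35 (mod 59)
34^29 ≡ 58 (mod 59)
34^58 ≡ 1 (mod 59) ✓
Therefore the multiplicative order of 34 modulo 59 is 58.

58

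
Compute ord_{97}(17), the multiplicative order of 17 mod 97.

96

By Lagrange's theorem, ord_97(17) divides φ(97) = 97 − 1 = 96 = 2^5 · 3.
Divisors of 96: 1, 2, 3, 4, 6, 8, 12, 16, 24, 32, 48, 96.
Test each divisor d:
17^1 ≡ 17 (mod 97)
17^2 ≡ 95 (mod 97)
17^3 ≡ 63 (mod 97)
17^4 ≡ 4 (mod 97)
17^6 ≡ 89 (mod 97)
17^8 ≡ 16 (mod 97)
17^12 ≡ 64 (mod 97)
17^16 ≡ 62 (mod 97)
17^24 ≡ 22 (mod 97)
17^32 ≡ 61 (mod 97)
17^48 ≡ 96 (mod 97)
17^96 ≡ 1 (mod 97) ✓
Hence ord(17) = 96.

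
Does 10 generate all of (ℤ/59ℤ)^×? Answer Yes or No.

φ(59) = 59 − 1 = 58 = 2 · 29.
10 is a primitive root mod 59 iff 10^(φ(59)/q) ≢ 1 for every prime q | φ(59), i.e. q ∈ {2, 29}.
10^29 ≡ 58 (mod 59)  [q = 2: ≢ 1 ✓]
10^2 ≡ 41 (mod 59)  [q = 29: ≢ 1 ✓]
None equal 1, so ord_59(10) = 58: 10 is a primitive root.

Yes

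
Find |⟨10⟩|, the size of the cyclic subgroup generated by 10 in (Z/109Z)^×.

By Lagrange's theorem, ord_109(10) divides φ(109) = 109 − 1 = 108 = 2^2 · 3^3.
Divisors of 108: 1, 2, 3, 4, 6, 9, 12, 18, 27, 36, 54, 108.
Evaluate successive powers at the divisors of 108:
10^1 ≡ 10 (mod 109)
10^2 ≡ 100 (mod 109)
10^3 ≡ 19 (mod 109)
10^4 ≡ 81 (mod 109)
10^6 ≡ 34 (mod 109)
10^9 ≡ 101 (mod 109)
10^12 ≡ 66 (mod 109)
10^18 ≡ 64 (mod 109)
10^27 ≡ 33 (mod 109)
10^36 ≡ 63 (mod 109)
10^54 ≡ 108 (mod 109)
10^108 ≡ 1 (mod 109) ✓
Therefore the multiplicative order of 10 modulo 109 is 108.

108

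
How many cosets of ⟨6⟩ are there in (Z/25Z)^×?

By Lagrange's theorem, ord_25(6) divides φ(25) = φ(5^2) = 5·(5−1) = 20 = 2^2 · 5.
Divisors of 20: 1, 2, 4, 5, 10, 20.
Check 6^d mod 25 for each divisor in increasing order:
6^1 ≡ 6 (mod 25)
6^2 ≡ 11 (mod 25)
6^4 ≡ 21 (mod 25)
6^5 ≡ 1 (mod 25) ✓
Thus |⟨6⟩| = ord(6) = 5.
The index is φ(25) / ord(6) = 20 / 5 = 4.

4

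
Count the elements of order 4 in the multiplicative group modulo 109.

2

φ(109) = 109 − 1 = 108 = 2^2 · 3^3.
In a cyclic group of order 108, there are φ(d) elements of order d for each divisor d of 108, and zero for non-divisors.
4 = 2^2 divides 108, and φ(4) = 2.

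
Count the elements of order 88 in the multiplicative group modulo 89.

40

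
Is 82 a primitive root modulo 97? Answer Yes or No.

φ(97) = 97 − 1 = 96 = 2^5 · 3.
82 is a primitive root mod 97 iff 82^(φ(97)/q) ≢ 1 for every prime q | φ(97), i.e. q ∈ {2, 3}.
82^48 ≡ 96 (mod 97)  [q = 2: ≢ 1 ✓]
82^32 ≡ 61 (mod 97)  [q = 3: ≢ 1 ✓]
Every test exponent gives a nontrivial residue, hence 82 generates the full group.

Yes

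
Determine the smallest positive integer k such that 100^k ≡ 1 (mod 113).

56

The order of 100 must divide φ(113) = 113 − 1 = 112 = 2^4 · 7.
Divisors of 112: 1, 2, 4, 7, 8, 14, 16, 28, 56, 112.
Compute 100^d (mod 113) for the divisors d until we hit 1:
100^1 ≡ 100 (mod 113)
100^2 ≡ 56 (mod 113)
100^4 ≡ 85 (mod 113)
100^7 ≡ 44 (mod 113)
100^8 ≡ 106 (mod 113)
100^14 ≡ 15 (mod 113)
100^16 ≡ 49 (mod 113)
100^28 ≡ 112 (mod 113)
100^56 ≡ 1 (mod 113) ✓
The smallest such exponent is 56, so the order of 100 is 56.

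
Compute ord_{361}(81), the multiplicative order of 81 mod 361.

171

Since 81 ∈ (Z/361Z)^×, its order divides φ(361) = φ(19^2) = 19·(19−1) = 342 = 2 · 3^2 · 19.
Divisors of 342: 1, 2, 3, 6, 9, 18, 19, 38, 57, 114, 171, 342.
Check 81^d mod 361 for each divisor in increasing order:
81^1 ≡ 81 (mod 361)
81^2 ≡ 63 (mod 361)
81^3 ≡ 49 (mod 361)
81^6 ≡ 235 (mod 361)
81^9 ≡ 324 (mod 361)
81^18 ≡ 286 (mod 361)
81^19 ≡ 62 (mod 361)
81^38 ≡ 234 (mod 361)
81^57 ≡ 68 (mod 361)
81^114 ≡ 292 (mod 361)
81^171 ≡ 1 (mod 361) ✓
Therefore the multiplicative order of 81 modulo 361 is 171.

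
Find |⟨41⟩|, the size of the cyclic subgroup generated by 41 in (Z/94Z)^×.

The order of 41 must divide φ(94) = φ(2)·φ(47) = 1·46 = 46 = 2 · 23.
Divisors of 46: 1, 2, 23, 46.
Check 41^d mod 94 for each divisor in increasing order:
41^1 ≡ 41 (mod 94)
41^2 ≡ 83 (mod 94)
41^23 ≡ 93 (mod 94)
41^46 ≡ 1 (mod 94) ✓
Therefore the multiplicative order of 41 modulo 94 is 46.

46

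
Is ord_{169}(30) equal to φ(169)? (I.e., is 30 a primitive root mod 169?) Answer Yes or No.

No

φ(169) = φ(13^2) = 13·(13−1) = 156 = 2^2 · 3 · 13.
It suffices to check that the order of 30 is not a proper divisor of 156: compute 30^(156/q) for q ∈ {2, 3, 13}.
30^78 ≡ 1 (mod 169)  [q = 2: ≡ 1 ✗]
30^52 ≡ 22 (mod 169)  [q = 3: ≢ 1 ✓]
30^12 ≡ 157 (mod 169)  [q = 13: ≢ 1 ✓]
30^78 ≡ 1 shows ord(30) | 78, strictly less than φ(169); not a primitive root.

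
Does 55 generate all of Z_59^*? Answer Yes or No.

Yes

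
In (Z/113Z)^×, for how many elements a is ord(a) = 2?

φ(113) = 113 − 1 = 112 = 2^4 · 7.
(Z/113Z)^× is cyclic (|G| = 112); a cyclic group of order m has exactly φ(d) elements of each order d | m, and none otherwise.
2 | 112, and φ(2) = 2 − 1 = 1.

1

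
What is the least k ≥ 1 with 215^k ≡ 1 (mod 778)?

388

By Lagrange's theorem, ord_778(215) divides φ(778) = φ(2)·φ(389) = 1·388 = 388 = 2^2 · 97.
Divisors of 388: 1, 2, 4, 97, 194, 388.
Test each divisor d:
215^1 ≡ 215 (mod 778)
215^2 ≡ 323 (mod 778)
215^4 ≡ 77 (mod 778)
215^97 ≡ 115 (mod 778)
215^194 ≡ 777 (mod 778)
215^388 ≡ 1 (mod 778) ✓
Therefore the multiplicative order of 215 modulo 778 is 388.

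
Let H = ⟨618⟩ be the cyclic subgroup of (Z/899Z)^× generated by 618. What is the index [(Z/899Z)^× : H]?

ord(618) | φ(899) = φ(29·31) = (29−1)·(31−1) = 28·30 = 840 = 2^3 · 3 · 5 · 7.
Divisors of 840: 1, 2, 3, 4, 5, 6, 7, 8, 10, 12, 14, 15, 20, 21, 24, 28, 30, 35, 40, 42, 56, 60, 70, 84, 105, 120, 140, 168, 210, 280, 420, 840.
Evaluate successive powers at the divisors of 840:
618^1 ≡ 618 (mod 899)
618^2 ≡ 748 (mod 899)
618^3 ≡ 178 (mod 899)
618^4 ≡ 326 (mod 899)
618^5 ≡ 92 (mod 899)
618^6 ≡ 219 (mod 899)
618^7 ≡ 492 (mod 899)
618^8 ≡ 194 (mod 899)
618^10 ≡ 373 (mod 899)
618^12 ≡ 314 (mod 899)
618^14 ≡ 233 (mod 899)
618^15 ≡ 154 (mod 899)
618^20 ≡ 683 (mod 899)
618^21 ≡ 463 (mod 899)
618^24 ≡ 605 (mod 899)
618^28 ≡ 349 (mod 899)
618^30 ≡ 342 (mod 899)
618^35 ≡ 898 (mod 899)
618^40 ≡ 807 (mod 899)
618^42 ≡ 407 (mod 899)
618^56 ≡ 436 (mod 899)
618^60 ≡ 94 (mod 899)
618^70 ≡ 1 (mod 899) ✓
The order of 618 is 70, so the subgroup it generates has 70 elements.
Index = |(Z/899Z)^×| / |⟨618⟩| = 840 / 70 = 12.

12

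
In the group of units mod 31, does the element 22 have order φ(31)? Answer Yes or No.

Yes

φ(31) = 31 − 1 = 30 = 2 · 3 · 5.
An element g generates (Z/31Z)^× iff g^(30/q) ≢ 1 (mod 31) for each prime q ∈ {2, 3, 5}.
22^15 ≡ 30 (mod 31)  [q = 2: ≢ 1 ✓]
22^10 ≡ 5 (mod 31)  [q = 3: ≢ 1 ✓]
22^6 ≡ 8 (mod 31)  [q = 5: ≢ 1 ✓]
All checks pass, so 22 has order 30 and is a primitive root modulo 31.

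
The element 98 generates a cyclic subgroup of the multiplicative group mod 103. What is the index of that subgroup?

By Lagrange's theorem, ord_103(98) divides φ(103) = 103 − 1 = 102 = 2 · 3 · 17.
Divisors of 102: 1, 2, 3, 6, 17, 34, 51, 102.
Test each divisor d:
98^1 ≡ 98 (mod 103)
98^2 ≡ 25 (mod 103)
98^3 ≡ 81 (mod 103)
98^6 ≡ 72 (mod 103)
98^17 ≡ 46 (mod 103)
98^34 ≡ 56 (mod 103)
98^51 ≡ 1 (mod 103) ✓
The order of 98 is 51, so the subgroup it generates has 51 elements.
The index is φ(103) / ord(98) = 102 / 51 = 2.

2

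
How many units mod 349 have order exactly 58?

φ(349) = 349 − 1 = 348 = 2^2 · 3 · 29.
Since (Z/349Z)^× is cyclic of order 348, the number of elements of order d is φ(d) when d | 348 and 0 otherwise.
58 = 2 · 29 divides 348, and φ(58) = 28.

28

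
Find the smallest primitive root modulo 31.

3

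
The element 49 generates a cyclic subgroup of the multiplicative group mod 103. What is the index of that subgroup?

2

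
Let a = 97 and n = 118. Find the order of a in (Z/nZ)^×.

By Lagrange's theorem, ord_118(97) divides φ(118) = φ(2)·φ(59) = 1·58 = 58 = 2 · 29.
Divisors of 58: 1, 2, 29, 58.
Evaluate successive powers at the divisors of 58:
97^1 ≡ 97 (mod 118)
97^2 ≡ 87 (mod 118)
97^29 ≡ 117 (mod 118)
97^58 ≡ 1 (mod 118) ✓
So ord_118(97) = 58.

58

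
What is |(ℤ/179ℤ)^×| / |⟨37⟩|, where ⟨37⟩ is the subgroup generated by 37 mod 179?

By Lagrange's theorem, ord_179(37) divides φ(179) = 179 − 1 = 178 = 2 · 89.
Divisors of 178: 1, 2, 89, 178.
Compute 37^d (mod 179) for the divisors d until we hit 1:
37^1 ≡ 37
37^2 ≡ 116
37^89 ≡ 178
37^178 ≡ 1
Thus |⟨37⟩| = ord(37) = 178.
[(Z/179Z)^× : ⟨37⟩] = 178/178 = 1.

1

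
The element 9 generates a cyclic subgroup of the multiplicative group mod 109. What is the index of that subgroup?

4

By Lagrange's theorem, ord_109(9) divides φ(109) = 109 − 1 = 108 = 2^2 · 3^3.
Divisors of 108: 1, 2, 3, 4, 6, 9, 12, 18, 27, 36, 54, 108.
Test each divisor d:
9^1 ≡ 9 (mod 109)
9^2 ≡ 81 (mod 109)
9^3 ≡ 75 (mod 109)
9^4 ≡ 21 (mod 109)
9^6 ≡ 66 (mod 109)
9^9 ≡ 45 (mod 109)
9^12 ≡ 105 (mod 109)
9^18 ≡ 63 (mod 109)
9^27 ≡ 1 (mod 109) ✓
The order of 9 is 27, so the subgroup it generates has 27 elements.
The index is φ(109) / ord(9) = 108 / 27 = 4.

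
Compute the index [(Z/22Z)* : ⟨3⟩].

The order of 3 must divide φ(22) = φ(2)·φ(11) = 1·10 = 10 = 2 · 5.
Divisors of 10: 1, 2, 5, 10.
Evaluate successive powers at the divisors of 10:
3^1 ≡ 3
3^2 ≡ 9
3^5 ≡ 1
The order of 3 is 5, so the subgroup it generates has 5 elements.
The index is φ(22) / ord(3) = 10 / 5 = 2.

2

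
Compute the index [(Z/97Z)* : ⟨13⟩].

1

By Lagrange's theorem, ord_97(13) divides φ(97) = 97 − 1 = 96 = 2^5 · 3.
Divisors of 96: 1, 2, 3, 4, 6, 8, 12, 16, 24, 32, 48, 96.
Check 13^d mod 97 for each divisor in increasing order:
13^1 ≡ 13 (mod 97)
13^2 ≡ 72 (mod 97)
13^3 ≡ 63 (mod 97)
13^4 ≡ 43 (mod 97)
13^6 ≡ 89 (mod 97)
13^8 ≡ 6 (mod 97)
13^12 ≡ 64 (mod 97)
13^16 ≡ 36 (mod 97)
13^24 ≡ 22 (mod 97)
13^32 ≡ 35 (mod 97)
13^48 ≡ 96 (mod 97)
13^96 ≡ 1 (mod 97) ✓
So ord_97(13) = 96, hence |⟨13⟩| = 96.
The index is φ(97) / ord(13) = 96 / 96 = 1.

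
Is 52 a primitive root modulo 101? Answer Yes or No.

No

φ(101) = 101 − 1 = 100 = 2^2 · 5^2.
Test 52^(100/q) mod 101 for each prime factor q of 100:
52^50 ≡ 1 (mod 101)  [q = 2: ≡ 1 ✗]
52^20 ≡ 87 (mod 101)  [q = 5: ≢ 1 ✓]
The check at q = 2 fails, so 52 generates a proper subgroup.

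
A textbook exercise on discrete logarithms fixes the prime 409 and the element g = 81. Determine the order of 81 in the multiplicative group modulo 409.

51

The order of 81 must divide φ(409) = 409 − 1 = 408 = 2^3 · 3 · 17.
Divisors of 408: 1, 2, 3, 4, 6, 8, 12, 17, 24, 34, 51, 68, 102, 136, 204, 408.
Compute 81^d (mod 409) for the divisors d until we hit 1:
81^1 ≡ 81 (mod 409)
81^2 ≡ 17 (mod 409)
81^3 ≡ 150 (mod 409)
81^4 ≡ 289 (mod 409)
81^6 ≡ 5 (mod 409)
81^8 ≡ 85 (mod 409)
81^12 ≡ 25 (mod 409)
81^17 ≡ 355 (mod 409)
81^24 ≡ 216 (mod 409)
81^34 ≡ 53 (mod 409)
81^51 ≡ 1 (mod 409) ✓
So ord_409(81) = 51.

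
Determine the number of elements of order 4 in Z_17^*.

2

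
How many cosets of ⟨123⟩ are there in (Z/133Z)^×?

Since 123 ∈ (Z/133Z)^×, its order divides φ(133) = φ(7·19) = (7−1)·(19−1) = 6·18 = 108 = 2^2 · 3^3.
Divisors of 108: 1, 2, 3, 4, 6, 9, 12, 18, 27, 36, 54, 108.
Evaluate successive powers at the divisors of 108:
123^1 ≡ 123
123^2 ≡ 100
123^3 ≡ 64
123^4 ≡ 25
123^6 ≡ 106
123^9 ≡ 1
The order of 123 is 9, so the subgroup it generates has 9 elements.
The index is φ(133) / ord(123) = 108 / 9 = 12.

12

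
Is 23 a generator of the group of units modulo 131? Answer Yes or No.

Yes

φ(131) = 131 − 1 = 130 = 2 · 5 · 13.
Test 23^(130/q) mod 131 for each prime factor q of 130:
23^65 ≡ 130 (mod 131)  [q = 2: ≢ 1 ✓]
23^26 ≡ 61 (mod 131)  [q = 5: ≢ 1 ✓]
23^10 ≡ 112 (mod 131)  [q = 13: ≢ 1 ✓]
Every test exponent gives a nontrivial residue, hence 23 generates the full group.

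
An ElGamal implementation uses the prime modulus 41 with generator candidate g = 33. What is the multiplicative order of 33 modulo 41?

ord(33) | φ(41) = 41 − 1 = 40 = 2^3 · 5.
Divisors of 40: 1, 2, 4, 5, 8, 10, 20, 40.
Check 33^d mod 41 for each divisor in increasing order:
33^1 ≡ 33
33^2 ≡ 23
33^4 ≡ 37
33^5 ≡ 32
33^8 ≡ 16
33^10 ≡ 40
33^20 ≡ 1
Hence ord(33) = 20.

20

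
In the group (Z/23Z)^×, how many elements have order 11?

10

φ(23) = 23 − 1 = 22 = 2 · 11.
Since (Z/23Z)^× is cyclic of order 22, the number of elements of order d is φ(d) when d | 22 and 0 otherwise.
11 | 22, and φ(11) = 11 − 1 = 10.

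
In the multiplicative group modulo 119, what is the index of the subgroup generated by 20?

By Lagrange's theorem, ord_119(20) divides φ(119) = φ(7·17) = (7−1)·(17−1) = 6·16 = 96 = 2^5 · 3.
Divisors of 96: 1, 2, 3, 4, 6, 8, 12, 16, 24, 32, 48, 96.
Test each divisor d:
20^1 ≡ 20
20^2 ≡ 43
20^3 ≡ 27
20^4 ≡ 64
20^6 ≡ 15
20^8 ≡ 50
20^12 ≡ 106
20^16 ≡ 1
So ord_119(20) = 16, hence |⟨20⟩| = 16.
The index is φ(119) / ord(20) = 96 / 16 = 6.

6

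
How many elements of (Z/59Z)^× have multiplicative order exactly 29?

28

φ(59) = 59 − 1 = 58 = 2 · 29.
Since (Z/59Z)^× is cyclic of order 58, the number of elements of order d is φ(d) when d | 58 and 0 otherwise.
29 | 58, and φ(29) = 29 − 1 = 28.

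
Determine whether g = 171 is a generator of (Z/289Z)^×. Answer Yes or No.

φ(289) = φ(17^2) = 17·(17−1) = 272 = 2^4 · 17.
An element g generates (Z/289Z)^× iff g^(272/q) ≢ 1 (mod 289) for each prime q ∈ {2, 17}.
171^136 ≡ 1 (mod 289)  [q = 2: ≡ 1 ✗]
171^16 ≡ 120 (mod 289)  [q = 17: ≢ 1 ✓]
The check at q = 2 fails, so 171 generates a proper subgroup.

No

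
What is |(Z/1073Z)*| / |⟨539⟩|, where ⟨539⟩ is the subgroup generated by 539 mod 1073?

28

By Lagrange's theorem, ord_1073(539) divides φ(1073) = φ(29·37) = (29−1)·(37−1) = 28·36 = 1008 = 2^4 · 3^2 · 7.
Divisors of 1008: 1, 2, 3, 4, 6, 7, 8, 9, 12, 14, 16, 18, 21, 24, 28, 36, 42, 48, 56, 63, 72, 84, 112, 126, 144, 168, 252, 336, 504, 1008.
Evaluate successive powers at the divisors of 1008:
539^1 ≡ 539 (mod 1073)
539^2 ≡ 811 (mod 1073)
539^3 ≡ 418 (mod 1073)
539^4 ≡ 1045 (mod 1073)
539^6 ≡ 898 (mod 1073)
539^7 ≡ 99 (mod 1073)
539^8 ≡ 784 (mod 1073)
539^9 ≡ 887 (mod 1073)
539^12 ≡ 581 (mod 1073)
539^14 ≡ 144 (mod 1073)
539^16 ≡ 900 (mod 1073)
539^18 ≡ 260 (mod 1073)
539^21 ≡ 307 (mod 1073)
539^24 ≡ 639 (mod 1073)
539^28 ≡ 349 (mod 1073)
539^36 ≡ 1 (mod 1073) ✓
Thus |⟨539⟩| = ord(539) = 36.
[(Z/1073Z)^× : ⟨539⟩] = 1008/36 = 28.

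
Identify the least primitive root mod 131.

φ(131) = 131 − 1 = 130 = 2 · 5 · 13.
g is a primitive root iff g^(130/q) ≢ 1 (mod 131) for each prime q ∈ {2, 5, 13}.
g = 2: 2^65 ≡ 130; 2^26 ≡ 53; 2^10 ≡ 107 — none is 1, so 2 is a primitive root.
So 2 is the smallest generator of (Z/131Z)^×.

2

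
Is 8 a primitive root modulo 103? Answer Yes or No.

φ(103) = 103 − 1 = 102 = 2 · 3 · 17.
It suffices to check that the order of 8 is not a proper divisor of 102: compute 8^(102/q) for q ∈ {2, 3, 17}.
8^51 ≡ 1 (mod 103)  [q = 2: ≡ 1 ✗]
8^34 ≡ 1 (mod 103)  [q = 3: ≡ 1 ✗]
8^6 ≡ 9 (mod 103)  [q = 17: ≢ 1 ✓]
The check at q = 2 fails, so 8 generates a proper subgroup.

No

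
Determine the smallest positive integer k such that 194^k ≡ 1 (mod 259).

18

The order of 194 must divide φ(259) = φ(7·37) = (7−1)·(37−1) = 6·36 = 216 = 2^3 · 3^3.
Divisors of 216: 1, 2, 3, 4, 6, 8, 9, 12, 18, 24, 27, 36, 54, 72, 108, 216.
Test each divisor d:
194^1 ≡ 194 (mod 259)
194^2 ≡ 81 (mod 259)
194^3 ≡ 174 (mod 259)
194^4 ≡ 86 (mod 259)
194^6 ≡ 232 (mod 259)
194^8 ≡ 144 (mod 259)
194^9 ≡ 223 (mod 259)
194^12 ≡ 211 (mod 259)
194^18 ≡ 1 (mod 259) ✓
Therefore the multiplicative order of 194 modulo 259 is 18.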